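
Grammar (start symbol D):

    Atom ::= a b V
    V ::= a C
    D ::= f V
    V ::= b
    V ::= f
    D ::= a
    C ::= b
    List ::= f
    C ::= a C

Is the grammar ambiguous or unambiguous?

(List, Atom are unreachable from D, so their rules don't affect L(D).) Each reachable nonterminal has at most one production per leading terminal, and all productions are right-linear; the derivation is determined token-by-token.

Unambiguous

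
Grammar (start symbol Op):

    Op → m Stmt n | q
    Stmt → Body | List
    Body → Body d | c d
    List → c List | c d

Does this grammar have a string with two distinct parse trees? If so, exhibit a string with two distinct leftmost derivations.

Ambiguous

Witness: m c d n

Derivation 1: Op ⇒ m Stmt n ⇒ m Body n ⇒ m c d n
Derivation 2: Op ⇒ m Stmt n ⇒ m List n ⇒ m c d n

Two distinct leftmost derivations for the same string.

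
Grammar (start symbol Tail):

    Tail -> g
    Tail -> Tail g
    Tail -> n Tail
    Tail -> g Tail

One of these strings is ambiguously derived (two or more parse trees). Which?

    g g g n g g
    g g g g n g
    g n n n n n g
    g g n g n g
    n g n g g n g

g g g n g g: 6 trees
g g g g n g: 1 tree
g n n n n n g: 1 tree
g g n g n g: 1 tree
n g n g g n g: 1 tree

g g g n g g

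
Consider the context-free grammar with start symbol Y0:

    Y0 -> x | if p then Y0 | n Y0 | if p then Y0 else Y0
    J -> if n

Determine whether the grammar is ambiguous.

Witness: if p then if p then x else x

Derivation 1: Y0 ⇒ if p then Y0 ⇒ if p then if p then Y0 else Y0 ⇒ if p then if p then x else Y0 ⇒ if p then if p then x else x
Derivation 2: Y0 ⇒ if p then Y0 else Y0 ⇒ if p then if p then Y0 else Y0 ⇒ if p then if p then x else Y0 ⇒ if p then if p then x else x

Two distinct leftmost derivations for the same string.

Ambiguous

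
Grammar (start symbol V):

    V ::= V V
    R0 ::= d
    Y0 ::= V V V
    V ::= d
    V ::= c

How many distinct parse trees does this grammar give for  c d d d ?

5

Parse trees for c d d d:
  [V [V c] [V [V d] [V [V d] [V d]]]]
  [V [V c] [V [V [V d] [V d]] [V d]]]
  [V [V [V c] [V d]] [V [V d] [V d]]]
  [V [V [V c] [V [V d] [V d]]] [V d]]
  [V [V [V [V c] [V d]] [V d]] [V d]]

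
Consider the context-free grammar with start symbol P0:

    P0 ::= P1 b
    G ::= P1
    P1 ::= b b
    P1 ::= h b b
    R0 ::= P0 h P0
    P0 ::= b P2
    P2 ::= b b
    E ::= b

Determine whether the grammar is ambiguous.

Witness: b b b

Derivation 1: P0 ⇒ P1 b ⇒ b b b
Derivation 2: P0 ⇒ b P2 ⇒ b b b

Two distinct leftmost derivations for the same string.

Ambiguous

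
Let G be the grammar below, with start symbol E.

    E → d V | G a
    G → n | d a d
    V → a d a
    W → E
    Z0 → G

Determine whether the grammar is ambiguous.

Ambiguous

Witness: d a d a

Derivation 1: E ⇒ d V ⇒ d a d a
Derivation 2: E ⇒ G a ⇒ d a d a

Two distinct leftmost derivations for the same string.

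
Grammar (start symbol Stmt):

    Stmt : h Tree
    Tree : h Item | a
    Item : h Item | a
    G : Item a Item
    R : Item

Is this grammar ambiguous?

Unambiguous

Only Stmt, Tree, Item are reachable from Stmt; ignoring the rest: Each reachable nonterminal has at most one production per leading terminal, and all productions are right-linear; the derivation is determined token-by-token.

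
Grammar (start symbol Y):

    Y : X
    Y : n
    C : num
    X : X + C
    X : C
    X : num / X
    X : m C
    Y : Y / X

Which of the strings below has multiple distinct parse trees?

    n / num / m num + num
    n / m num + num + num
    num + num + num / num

n / num / m num + num

n / num / m num + num: 3 trees
n / m num + num + num: 1 tree
num + num + num / num: 1 tree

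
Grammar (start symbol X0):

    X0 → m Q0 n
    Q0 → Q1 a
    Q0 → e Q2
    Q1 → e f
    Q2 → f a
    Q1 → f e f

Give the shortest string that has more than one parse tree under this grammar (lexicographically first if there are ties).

m e f a n

length 5: m e f a n has 2 parse trees

Two derivations of m e f a n:
  X0 ⇒ m Q0 n ⇒ m Q1 a n ⇒ m e f a n
  X0 ⇒ m Q0 n ⇒ m e Q2 n ⇒ m e f a n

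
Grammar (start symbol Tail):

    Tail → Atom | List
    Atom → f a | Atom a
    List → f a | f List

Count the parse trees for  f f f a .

Parse trees for f f f a:
  [Tail [List f [List f [List f a]]]]

1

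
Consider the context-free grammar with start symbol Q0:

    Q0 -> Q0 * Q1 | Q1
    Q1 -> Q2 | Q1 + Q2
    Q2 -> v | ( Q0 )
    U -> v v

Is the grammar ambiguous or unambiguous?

(U is unreachable from Q0, so its rules don't affect L(Q0).) The grammar is stratified — Q0 handles '*' (left-recursive), Q1 handles '+', Q2 atoms. Each operator has a fixed associativity and precedence level, so every string has one parse.

Unambiguous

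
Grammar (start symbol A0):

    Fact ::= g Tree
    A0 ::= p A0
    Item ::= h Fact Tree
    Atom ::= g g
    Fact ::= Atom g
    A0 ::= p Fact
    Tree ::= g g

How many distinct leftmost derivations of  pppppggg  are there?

2

Parse trees for pppppggg:
  [A0 p [A0 p [A0 p [A0 p [A0 p [Fact g [Tree g g]]]]]]]
  [A0 p [A0 p [A0 p [A0 p [A0 p [Fact [Atom g g] g]]]]]]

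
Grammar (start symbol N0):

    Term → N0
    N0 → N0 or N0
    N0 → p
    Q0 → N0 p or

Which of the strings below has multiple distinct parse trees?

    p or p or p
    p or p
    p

p or p or p

p or p or p: 2 trees
p or p: 1 tree
p: 1 tree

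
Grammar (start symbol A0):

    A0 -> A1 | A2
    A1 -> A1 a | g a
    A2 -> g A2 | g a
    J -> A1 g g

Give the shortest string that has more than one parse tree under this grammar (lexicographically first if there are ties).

length 2: g a has 2 parse trees

Two derivations of g a:
  A0 ⇒ A1 ⇒ g a
  A0 ⇒ A2 ⇒ g a

g a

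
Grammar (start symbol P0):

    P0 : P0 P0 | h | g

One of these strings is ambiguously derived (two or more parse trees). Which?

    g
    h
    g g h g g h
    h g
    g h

g: 1 tree
h: 1 tree
g g h g g h: 42 trees
h g: 1 tree
g h: 1 tree

g g h g g h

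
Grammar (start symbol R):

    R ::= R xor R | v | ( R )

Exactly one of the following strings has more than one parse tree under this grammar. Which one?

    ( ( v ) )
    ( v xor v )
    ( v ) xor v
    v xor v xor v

v xor v xor v

( ( v ) ): 1 tree
( v xor v ): 1 tree
( v ) xor v: 1 tree
v xor v xor v: 2 trees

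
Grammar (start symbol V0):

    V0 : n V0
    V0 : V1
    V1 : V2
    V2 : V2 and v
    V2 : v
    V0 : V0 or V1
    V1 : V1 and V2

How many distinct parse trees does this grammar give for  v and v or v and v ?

Parse trees for v and v or v and v:
  [V0 [V0 [V1 [V2 [V2 v] and v]]] or [V1 [V2 [V2 v] and v]]]
  [V0 [V0 [V1 [V2 [V2 v] and v]]] or [V1 [V1 [V2 v]] and [V2 v]]]
  [V0 [V0 [V1 [V1 [V2 v]] and [V2 v]]] or [V1 [V2 [V2 v] and v]]]
  [V0 [V0 [V1 [V1 [V2 v]] and [V2 v]]] or [V1 [V1 [V2 v]] and [V2 v]]]

4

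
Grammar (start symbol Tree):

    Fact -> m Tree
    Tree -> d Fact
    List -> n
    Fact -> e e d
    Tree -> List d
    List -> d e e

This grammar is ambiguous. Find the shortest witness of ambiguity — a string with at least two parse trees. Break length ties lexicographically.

length 2: no string has ≥2 trees
length 4: d e e d has 2 parse trees

Two derivations of d e e d:
  Tree ⇒ d Fact ⇒ d e e d
  Tree ⇒ List d ⇒ d e e d

d e e d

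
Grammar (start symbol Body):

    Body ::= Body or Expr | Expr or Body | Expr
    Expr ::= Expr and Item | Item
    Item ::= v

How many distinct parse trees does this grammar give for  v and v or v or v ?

4

Parse trees for v and v or v or v:
  [Body [Body [Body [Expr [Expr [Item v]] and [Item v]]] or [Expr [Item v]]] or [Expr [Item v]]]
  [Body [Body [Expr [Expr [Item v]] and [Item v]] or [Body [Expr [Item v]]]] or [Expr [Item v]]]
  [Body [Expr [Expr [Item v]] and [Item v]] or [Body [Body [Expr [Item v]]] or [Expr [Item v]]]]
  [Body [Expr [Expr [Item v]] and [Item v]] or [Body [Expr [Item v]] or [Body [Expr [Item v]]]]]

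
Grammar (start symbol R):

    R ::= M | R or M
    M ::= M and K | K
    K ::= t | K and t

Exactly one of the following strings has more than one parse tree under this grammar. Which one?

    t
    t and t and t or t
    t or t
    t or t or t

t: 1 tree
t and t and t or t: 4 trees
t or t: 1 tree
t or t or t: 1 tree

t and t and t or t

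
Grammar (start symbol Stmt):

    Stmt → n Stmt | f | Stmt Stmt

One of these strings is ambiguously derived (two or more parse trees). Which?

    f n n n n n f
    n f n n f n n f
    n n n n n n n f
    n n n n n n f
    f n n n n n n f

f n n n n n f: 1 tree
n f n n f n n f: 9 trees
n n n n n n n f: 1 tree
n n n n n n f: 1 tree
f n n n n n n f: 1 tree

n f n n f n n f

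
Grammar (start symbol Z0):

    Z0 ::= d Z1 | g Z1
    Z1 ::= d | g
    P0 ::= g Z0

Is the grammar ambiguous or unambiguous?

(P0 is unreachable from Z0, so its rules don't affect L(Z0).) Each reachable nonterminal has at most one production per leading terminal, and all productions are right-linear; the derivation is determined token-by-token.

Unambiguous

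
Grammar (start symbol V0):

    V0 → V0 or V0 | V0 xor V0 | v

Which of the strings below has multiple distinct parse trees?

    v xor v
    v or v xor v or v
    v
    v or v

v xor v: 1 tree
v or v xor v or v: 5 trees
v: 1 tree
v or v: 1 tree

v or v xor v or v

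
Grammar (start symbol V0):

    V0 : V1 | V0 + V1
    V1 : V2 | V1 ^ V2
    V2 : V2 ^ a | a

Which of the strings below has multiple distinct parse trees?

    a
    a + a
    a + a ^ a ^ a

a + a ^ a ^ a

a: 1 tree
a + a: 1 tree
a + a ^ a ^ a: 4 trees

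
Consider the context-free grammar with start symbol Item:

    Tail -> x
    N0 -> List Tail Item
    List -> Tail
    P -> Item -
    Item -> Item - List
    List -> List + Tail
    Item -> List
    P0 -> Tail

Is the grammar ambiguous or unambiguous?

Only Item, List, Tail are reachable from Item; ignoring the rest: Item → Item - List | List  ;  List → List + Tail | Tail  — a left-associative chain with Tail at the bottom. Each string factors uniquely by precedence.

Unambiguous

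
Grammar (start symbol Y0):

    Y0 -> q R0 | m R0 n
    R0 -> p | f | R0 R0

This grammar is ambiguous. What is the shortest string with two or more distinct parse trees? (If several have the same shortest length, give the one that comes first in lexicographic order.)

q f f f

length 2: no string has ≥2 trees
length 3: no string has ≥2 trees
length 4: q f f f has 2 parse trees

Two derivations of q f f f:
  Y0 ⇒ q R0 ⇒ q R0 R0 ⇒ q f R0 ⇒ q f R0 R0 ⇒ q f f R0 ⇒ q f f f
  Y0 ⇒ q R0 ⇒ q R0 R0 ⇒ q R0 R0 R0 ⇒ q f R0 R0 ⇒ q f f R0 ⇒ q f f f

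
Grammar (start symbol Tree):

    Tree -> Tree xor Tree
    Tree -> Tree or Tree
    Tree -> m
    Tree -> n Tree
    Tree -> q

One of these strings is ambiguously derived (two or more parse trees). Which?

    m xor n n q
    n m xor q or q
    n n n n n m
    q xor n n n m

n m xor q or q

m xor n n q: 1 tree
n m xor q or q: 5 trees
n n n n n m: 1 tree
q xor n n n m: 1 tree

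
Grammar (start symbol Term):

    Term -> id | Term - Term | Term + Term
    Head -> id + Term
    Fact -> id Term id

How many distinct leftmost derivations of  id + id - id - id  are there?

Parse trees for id + id - id - id:
  [Term [Term [Term id] + [Term id]] - [Term [Term id] - [Term id]]]
  [Term [Term [Term [Term id] + [Term id]] - [Term id]] - [Term id]]
  [Term [Term [Term id] + [Term [Term id] - [Term id]]] - [Term id]]
  [Term [Term id] + [Term [Term id] - [Term [Term id] - [Term id]]]]
  [Term [Term id] + [Term [Term [Term id] - [Term id]] - [Term id]]]

5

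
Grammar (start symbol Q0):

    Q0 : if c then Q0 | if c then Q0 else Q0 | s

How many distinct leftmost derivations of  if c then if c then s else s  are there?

2

Parse trees for if c then if c then s else s:
  [Q0 if c then [Q0 if c then [Q0 s] else [Q0 s]]]
  [Q0 if c then [Q0 if c then [Q0 s]] else [Q0 s]]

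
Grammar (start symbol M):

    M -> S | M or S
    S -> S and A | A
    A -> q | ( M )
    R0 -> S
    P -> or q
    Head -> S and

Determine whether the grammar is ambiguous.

Only M, S, A are reachable from M; ignoring the rest: The grammar is stratified — M handles 'or' (left-recursive), S handles 'and', A atoms. Each operator has a fixed associativity and precedence level, so every string has one parse.

Unambiguous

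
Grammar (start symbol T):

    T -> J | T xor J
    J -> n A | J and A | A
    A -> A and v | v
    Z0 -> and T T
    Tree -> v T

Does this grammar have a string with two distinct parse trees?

Witness: v and v

Derivation 1: T ⇒ J ⇒ J and A ⇒ A and A ⇒ v and A ⇒ v and v
Derivation 2: T ⇒ J ⇒ A ⇒ A and v ⇒ v and v

Two distinct leftmost derivations for the same string.

Ambiguous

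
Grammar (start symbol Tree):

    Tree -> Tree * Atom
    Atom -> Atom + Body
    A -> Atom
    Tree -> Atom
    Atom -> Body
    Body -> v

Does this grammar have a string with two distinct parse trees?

Unambiguous

(A is unreachable from Tree, so its rules don't affect L(Tree).) Tree → Tree * Atom | Atom  ;  Atom → Atom + Body | Body  — a left-associative chain with Body at the bottom. Each string factors uniquely by precedence.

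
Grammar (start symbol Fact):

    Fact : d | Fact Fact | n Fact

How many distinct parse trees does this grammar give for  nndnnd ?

Parse trees for nndnnd:
  [Fact [Fact n [Fact n [Fact d]]] [Fact n [Fact n [Fact d]]]]
  [Fact n [Fact [Fact n [Fact d]] [Fact n [Fact n [Fact d]]]]]
  [Fact n [Fact n [Fact [Fact d] [Fact n [Fact n [Fact d]]]]]]

3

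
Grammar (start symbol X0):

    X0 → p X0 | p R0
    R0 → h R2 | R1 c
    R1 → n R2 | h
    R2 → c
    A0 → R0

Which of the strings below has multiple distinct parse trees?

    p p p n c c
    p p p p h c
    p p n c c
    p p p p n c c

p p p n c c: 1 tree
p p p p h c: 2 trees
p p n c c: 1 tree
p p p p n c c: 1 tree

p p p p h c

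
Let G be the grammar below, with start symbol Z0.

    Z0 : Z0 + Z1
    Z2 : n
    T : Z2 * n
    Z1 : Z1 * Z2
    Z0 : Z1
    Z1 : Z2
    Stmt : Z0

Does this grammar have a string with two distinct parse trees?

(T, Stmt are unreachable from Z0, so their rules don't affect L(Z0).) This is a standard precedence ladder (Z0 over Z1 over Z2), with each level left-recursive on its own operator ('+' at Z0, '*' at Z1). That structure is LR(1), hence unambiguous.

Unambiguous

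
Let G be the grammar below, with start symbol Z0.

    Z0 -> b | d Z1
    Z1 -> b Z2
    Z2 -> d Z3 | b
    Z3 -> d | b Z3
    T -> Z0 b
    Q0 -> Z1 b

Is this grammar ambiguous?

(T, Q0 are unreachable from Z0, so their rules don't affect L(Z0).) Each reachable nonterminal has at most one production per leading terminal, and all productions are right-linear; the derivation is determined token-by-token.

Unambiguous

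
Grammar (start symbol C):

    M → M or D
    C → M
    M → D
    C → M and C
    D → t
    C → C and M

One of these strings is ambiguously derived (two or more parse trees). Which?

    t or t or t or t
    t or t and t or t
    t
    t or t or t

t or t or t or t: 1 tree
t or t and t or t: 2 trees
t: 1 tree
t or t or t: 1 tree

t or t and t or t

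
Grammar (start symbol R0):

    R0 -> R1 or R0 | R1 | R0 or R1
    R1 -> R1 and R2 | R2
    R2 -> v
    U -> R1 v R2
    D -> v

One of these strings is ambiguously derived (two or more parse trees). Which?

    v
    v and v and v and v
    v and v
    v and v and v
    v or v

v: 1 tree
v and v and v and v: 1 tree
v and v: 1 tree
v and v and v: 1 tree
v or v: 2 trees

v or v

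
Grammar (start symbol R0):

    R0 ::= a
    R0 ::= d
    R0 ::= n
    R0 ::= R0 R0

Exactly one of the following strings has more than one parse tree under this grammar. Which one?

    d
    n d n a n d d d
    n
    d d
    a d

n d n a n d d d

d: 1 tree
n d n a n d d d: 429 trees
n: 1 tree
d d: 1 tree
a d: 1 tree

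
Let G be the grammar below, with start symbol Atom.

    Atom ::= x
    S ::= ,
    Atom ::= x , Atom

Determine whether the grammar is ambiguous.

Unambiguous

Only Atom is reachable from Atom; ignoring the rest: The reachable grammar is A → atom sep A | atom. Each atom is followed by either the separator (recurse) or end-of-string (stop) — no choice point.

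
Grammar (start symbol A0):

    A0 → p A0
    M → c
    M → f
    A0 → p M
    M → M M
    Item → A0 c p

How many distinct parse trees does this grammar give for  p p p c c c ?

2

Parse trees for p p p c c c:
  [A0 p [A0 p [A0 p [M [M c] [M [M c] [M c]]]]]]
  [A0 p [A0 p [A0 p [M [M [M c] [M c]] [M c]]]]]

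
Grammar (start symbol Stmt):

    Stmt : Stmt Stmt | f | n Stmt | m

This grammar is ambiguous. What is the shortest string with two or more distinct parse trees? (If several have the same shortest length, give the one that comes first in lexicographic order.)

length 1: no string has ≥2 trees
length 2: no string has ≥2 trees
length 3: f f f has 2 parse trees

Two derivations of f f f:
  Stmt ⇒ Stmt Stmt ⇒ Stmt Stmt Stmt ⇒ f Stmt Stmt ⇒ f f Stmt ⇒ f f f
  Stmt ⇒ Stmt Stmt ⇒ f Stmt ⇒ f Stmt Stmt ⇒ f f Stmt ⇒ f f f

f f f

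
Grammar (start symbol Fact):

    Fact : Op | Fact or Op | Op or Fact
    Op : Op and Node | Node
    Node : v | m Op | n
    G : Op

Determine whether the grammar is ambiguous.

Ambiguous

Witness: n or n

Derivation 1: Fact ⇒ Fact or Op ⇒ Op or Op ⇒ Node or Op ⇒ n or Op ⇒ n or Node ⇒ n or n
Derivation 2: Fact ⇒ Op or Fact ⇒ Node or Fact ⇒ n or Fact ⇒ n or Op ⇒ n or Node ⇒ n or n

Two distinct leftmost derivations for the same string.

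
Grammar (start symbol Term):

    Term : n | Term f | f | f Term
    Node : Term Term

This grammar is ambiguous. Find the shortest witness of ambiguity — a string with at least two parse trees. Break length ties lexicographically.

length 1: no string has ≥2 trees
length 2: f f has 2 parse trees

Two derivations of f f:
  Term ⇒ Term f ⇒ f f
  Term ⇒ f Term ⇒ f f

f f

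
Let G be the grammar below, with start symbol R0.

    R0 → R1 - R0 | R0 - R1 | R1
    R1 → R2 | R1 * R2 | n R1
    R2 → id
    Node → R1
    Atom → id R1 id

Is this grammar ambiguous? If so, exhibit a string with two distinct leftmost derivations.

Ambiguous

Witness: id - id

Derivation 1: R0 ⇒ R1 - R0 ⇒ R2 - R0 ⇒ id - R0 ⇒ id - R1 ⇒ id - R2 ⇒ id - id
Derivation 2: R0 ⇒ R0 - R1 ⇒ R1 - R1 ⇒ R2 - R1 ⇒ id - R1 ⇒ id - R2 ⇒ id - id

Two distinct leftmost derivations for the same string.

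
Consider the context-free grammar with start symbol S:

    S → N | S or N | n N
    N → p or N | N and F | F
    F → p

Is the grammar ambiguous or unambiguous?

Ambiguous

Witness: p or p

Derivation 1: S ⇒ N ⇒ p or N ⇒ p or F ⇒ p or p
Derivation 2: S ⇒ S or N ⇒ N or N ⇒ F or N ⇒ p or N ⇒ p or F ⇒ p or p

Two distinct leftmost derivations for the same string.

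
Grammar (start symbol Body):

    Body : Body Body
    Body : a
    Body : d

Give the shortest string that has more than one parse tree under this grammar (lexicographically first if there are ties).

length 1: no string has ≥2 trees
length 2: no string has ≥2 trees
length 3: a a a has 2 parse trees

Two derivations of a a a:
  Body ⇒ Body Body ⇒ Body Body Body ⇒ a Body Body ⇒ a a Body ⇒ a a a
  Body ⇒ Body Body ⇒ a Body ⇒ a Body Body ⇒ a a Body ⇒ a a a

a a a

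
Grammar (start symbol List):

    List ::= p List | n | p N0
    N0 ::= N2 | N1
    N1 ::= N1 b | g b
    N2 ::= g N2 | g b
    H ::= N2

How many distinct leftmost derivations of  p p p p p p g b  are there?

2

Parse trees for p p p p p p g b:
  [List p [List p [List p [List p [List p [List p [N0 [N2 g b]]]]]]]]
  [List p [List p [List p [List p [List p [List p [N0 [N1 g b]]]]]]]]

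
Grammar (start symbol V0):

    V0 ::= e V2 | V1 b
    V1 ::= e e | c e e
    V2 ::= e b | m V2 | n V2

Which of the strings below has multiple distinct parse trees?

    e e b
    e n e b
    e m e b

e e b: 2 trees
e n e b: 1 tree
e m e b: 1 tree

e e b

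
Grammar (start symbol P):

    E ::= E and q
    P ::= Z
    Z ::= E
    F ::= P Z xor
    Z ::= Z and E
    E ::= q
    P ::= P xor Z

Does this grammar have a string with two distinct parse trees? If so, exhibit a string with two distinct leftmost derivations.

Witness: q and q

Derivation 1: P ⇒ Z ⇒ E ⇒ E and q ⇒ q and q
Derivation 2: P ⇒ Z ⇒ Z and E ⇒ E and E ⇒ q and E ⇒ q and q

Two distinct leftmost derivations for the same string.

Ambiguous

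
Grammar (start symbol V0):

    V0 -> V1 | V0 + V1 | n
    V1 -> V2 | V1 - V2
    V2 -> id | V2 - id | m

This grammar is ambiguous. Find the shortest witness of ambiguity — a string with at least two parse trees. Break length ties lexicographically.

length 1: no string has ≥2 trees
length 3: id - id has 2 parse trees

Two derivations of id - id:
  V0 ⇒ V1 ⇒ V2 ⇒ V2 - id ⇒ id - id
  V0 ⇒ V1 ⇒ V1 - V2 ⇒ V2 - V2 ⇒ id - V2 ⇒ id - id

id - id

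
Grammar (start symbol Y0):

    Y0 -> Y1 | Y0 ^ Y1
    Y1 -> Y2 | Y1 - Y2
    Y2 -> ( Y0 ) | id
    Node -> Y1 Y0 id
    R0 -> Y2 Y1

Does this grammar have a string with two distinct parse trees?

Unambiguous

(Node, R0 are unreachable from Y0, so their rules don't affect L(Y0).) This is a standard precedence ladder (Y0 over Y1 over Y2), with each level left-recursive on its own operator ('^' at Y0, '-' at Y1). That structure is LR(1), hence unambiguous.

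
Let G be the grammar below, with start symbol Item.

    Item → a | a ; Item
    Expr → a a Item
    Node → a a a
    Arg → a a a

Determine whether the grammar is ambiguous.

Only Item is reachable from Item; ignoring the rest: The reachable grammar is A → atom sep A | atom. Each atom is followed by either the separator (recurse) or end-of-string (stop) — no choice point.

Unambiguous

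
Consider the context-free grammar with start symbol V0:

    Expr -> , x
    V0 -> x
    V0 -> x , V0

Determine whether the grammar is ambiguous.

Unambiguous

Only V0 is reachable from V0; ignoring the rest: The reachable grammar is A → atom sep A | atom. Each atom is followed by either the separator (recurse) or end-of-string (stop) — no choice point.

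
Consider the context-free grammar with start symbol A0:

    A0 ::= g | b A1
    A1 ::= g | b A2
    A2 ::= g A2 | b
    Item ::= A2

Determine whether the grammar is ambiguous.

(Item is unreachable from A0, so its rules don't affect L(A0).) The reachable rules are right-linear with at most one rule per (nonterminal, next-terminal) pair. Each input token forces the next rule, so parsing is deterministic.

Unambiguous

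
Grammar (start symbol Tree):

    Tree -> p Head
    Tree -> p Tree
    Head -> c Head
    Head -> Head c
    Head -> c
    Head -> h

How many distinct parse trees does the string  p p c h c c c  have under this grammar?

Parse trees for p p c h c c c:
  [Tree p [Tree p [Head c [Head [Head [Head [Head h] c] c] c]]]]
  [Tree p [Tree p [Head [Head c [Head [Head [Head h] c] c]] c]]]
  [Tree p [Tree p [Head [Head [Head c [Head [Head h] c]] c] c]]]
  [Tree p [Tree p [Head [Head [Head [Head c [Head h]] c] c] c]]]

4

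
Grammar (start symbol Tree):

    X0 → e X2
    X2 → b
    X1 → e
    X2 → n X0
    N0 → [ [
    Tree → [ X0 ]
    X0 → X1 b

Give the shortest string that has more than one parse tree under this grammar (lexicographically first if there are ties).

[ e b ]

length 4: [ e b ] has 2 parse trees

Two derivations of [ e b ]:
  Tree ⇒ [ X0 ] ⇒ [ e X2 ] ⇒ [ e b ]
  Tree ⇒ [ X0 ] ⇒ [ X1 b ] ⇒ [ e b ]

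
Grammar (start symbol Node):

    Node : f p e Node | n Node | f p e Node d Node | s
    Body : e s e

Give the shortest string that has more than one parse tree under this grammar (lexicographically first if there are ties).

f p e f p e s d s

length 1: no string has ≥2 trees
length 2: no string has ≥2 trees
length 3: no string has ≥2 trees
length 4: no string has ≥2 trees
length 5: no string has ≥2 trees
length 6: no string has ≥2 trees
length 7: no string has ≥2 trees
length 8: no string has ≥2 trees
length 9: f p e f p e s d s has 2 parse trees

Two derivations of f p e f p e s d s:
  Node ⇒ f p e Node ⇒ f p e f p e Node d Node ⇒ f p e f p e s d Node ⇒ f p e f p e s d s
  Node ⇒ f p e Node d Node ⇒ f p e f p e Node d Node ⇒ f p e f p e s d Node ⇒ f p e f p e s d s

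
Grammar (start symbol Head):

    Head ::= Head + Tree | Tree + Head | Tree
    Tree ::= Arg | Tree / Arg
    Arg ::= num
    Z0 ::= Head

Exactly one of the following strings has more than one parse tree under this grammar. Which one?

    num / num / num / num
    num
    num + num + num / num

num / num / num / num: 1 tree
num: 1 tree
num + num + num / num: 4 trees

num + num + num / num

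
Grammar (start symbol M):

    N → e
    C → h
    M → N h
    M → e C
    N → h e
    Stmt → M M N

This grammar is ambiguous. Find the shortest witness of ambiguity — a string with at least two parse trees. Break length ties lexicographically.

e h

length 2: e h has 2 parse trees

Two derivations of e h:
  M ⇒ N h ⇒ e h
  M ⇒ e C ⇒ e h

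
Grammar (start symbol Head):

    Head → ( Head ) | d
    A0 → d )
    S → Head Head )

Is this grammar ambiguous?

Only Head is reachable from Head; ignoring the rest: Each string is a nest of matched brackets around a single atom. An opening bracket forces the recursive rule; an atom forces the base rule.

Unambiguous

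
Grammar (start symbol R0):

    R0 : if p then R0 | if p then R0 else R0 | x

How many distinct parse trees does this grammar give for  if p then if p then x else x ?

2

Parse trees for if p then if p then x else x:
  [R0 if p then [R0 if p then [R0 x] else [R0 x]]]
  [R0 if p then [R0 if p then [R0 x]] else [R0 x]]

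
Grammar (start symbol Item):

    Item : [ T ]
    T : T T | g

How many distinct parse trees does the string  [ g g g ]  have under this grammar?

Parse trees for [ g g g ]:
  [Item [ [T [T g] [T [T g] [T g]]] ]]
  [Item [ [T [T [T g] [T g]] [T g]] ]]

2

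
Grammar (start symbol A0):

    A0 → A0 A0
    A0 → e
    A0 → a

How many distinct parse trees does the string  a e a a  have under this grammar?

5

Parse trees for a e a a:
  [A0 [A0 a] [A0 [A0 e] [A0 [A0 a] [A0 a]]]]
  [A0 [A0 a] [A0 [A0 [A0 e] [A0 a]] [A0 a]]]
  [A0 [A0 [A0 a] [A0 e]] [A0 [A0 a] [A0 a]]]
  [A0 [A0 [A0 a] [A0 [A0 e] [A0 a]]] [A0 a]]
  [A0 [A0 [A0 [A0 a] [A0 e]] [A0 a]] [A0 a]]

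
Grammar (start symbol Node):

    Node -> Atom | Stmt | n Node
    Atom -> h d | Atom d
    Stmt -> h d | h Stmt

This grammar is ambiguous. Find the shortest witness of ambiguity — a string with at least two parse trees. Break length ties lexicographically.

h d

length 2: h d has 2 parse trees

Two derivations of h d:
  Node ⇒ Atom ⇒ h d
  Node ⇒ Stmt ⇒ h d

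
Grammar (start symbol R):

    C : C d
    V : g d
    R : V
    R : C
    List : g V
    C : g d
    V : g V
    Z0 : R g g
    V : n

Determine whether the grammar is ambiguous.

Witness: g d

Derivation 1: R ⇒ V ⇒ g d
Derivation 2: R ⇒ C ⇒ g d

Two distinct leftmost derivations for the same string.

Ambiguous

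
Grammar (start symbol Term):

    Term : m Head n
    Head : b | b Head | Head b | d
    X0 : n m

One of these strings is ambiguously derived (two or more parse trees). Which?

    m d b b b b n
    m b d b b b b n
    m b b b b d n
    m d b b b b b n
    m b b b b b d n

m d b b b b n: 1 tree
m b d b b b b n: 5 trees
m b b b b d n: 1 tree
m d b b b b b n: 1 tree
m b b b b b d n: 1 tree

m b d b b b b n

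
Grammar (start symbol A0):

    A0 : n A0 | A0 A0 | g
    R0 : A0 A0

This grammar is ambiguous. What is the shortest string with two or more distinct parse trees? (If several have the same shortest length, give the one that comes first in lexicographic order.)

length 1: no string has ≥2 trees
length 2: no string has ≥2 trees
length 3: g g g has 2 parse trees

Two derivations of g g g:
  A0 ⇒ A0 A0 ⇒ A0 A0 A0 ⇒ g A0 A0 ⇒ g g A0 ⇒ g g g
  A0 ⇒ A0 A0 ⇒ g A0 ⇒ g A0 A0 ⇒ g g A0 ⇒ g g g

g g g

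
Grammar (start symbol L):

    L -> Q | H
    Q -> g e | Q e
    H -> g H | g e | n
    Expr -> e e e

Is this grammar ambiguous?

Witness: g e

Derivation 1: L ⇒ Q ⇒ g e
Derivation 2: L ⇒ H ⇒ g e

Two distinct leftmost derivations for the same string.

Ambiguous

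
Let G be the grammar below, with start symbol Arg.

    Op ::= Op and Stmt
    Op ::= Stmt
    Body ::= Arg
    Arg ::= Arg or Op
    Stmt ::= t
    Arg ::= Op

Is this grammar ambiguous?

Only Arg, Op, Stmt are reachable from Arg; ignoring the rest: The grammar is stratified — Arg handles 'or' (left-recursive), Op handles 'and', Stmt atoms. Each operator has a fixed associativity and precedence level, so every string has one parse.

Unambiguous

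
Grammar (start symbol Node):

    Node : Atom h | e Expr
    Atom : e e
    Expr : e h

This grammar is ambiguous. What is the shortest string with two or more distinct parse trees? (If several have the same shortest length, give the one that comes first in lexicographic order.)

length 3: e e h has 2 parse trees

Two derivations of e e h:
  Node ⇒ Atom h ⇒ e e h
  Node ⇒ e Expr ⇒ e e h

e e h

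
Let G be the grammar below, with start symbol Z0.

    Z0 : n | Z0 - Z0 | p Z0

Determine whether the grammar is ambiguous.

Ambiguous

Witness: p n - n

Derivation 1: Z0 ⇒ Z0 - Z0 ⇒ p Z0 - Z0 ⇒ p n - Z0 ⇒ p n - n
Derivation 2: Z0 ⇒ p Z0 ⇒ p Z0 - Z0 ⇒ p n - Z0 ⇒ p n - n

Two distinct leftmost derivations for the same string.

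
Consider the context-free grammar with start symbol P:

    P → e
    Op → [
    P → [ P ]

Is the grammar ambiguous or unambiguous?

Unambiguous

Only P is reachable from P; ignoring the rest: L(P) is { openⁿ atom closeⁿ : n ≥ 0 }. The bracket depth fixes n, and the derivation is forced at every step.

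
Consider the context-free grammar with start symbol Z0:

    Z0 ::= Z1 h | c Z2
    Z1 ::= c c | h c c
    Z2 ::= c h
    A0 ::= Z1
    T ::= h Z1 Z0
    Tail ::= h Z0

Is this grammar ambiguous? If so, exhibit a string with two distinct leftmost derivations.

Ambiguous

Witness: c c h

Derivation 1: Z0 ⇒ Z1 h ⇒ c c h
Derivation 2: Z0 ⇒ c Z2 ⇒ c c h

Two distinct leftmost derivations for the same string.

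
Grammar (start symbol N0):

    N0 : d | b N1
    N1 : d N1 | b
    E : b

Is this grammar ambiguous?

Unambiguous

Only N0, N1 are reachable from N0; ignoring the rest: Restricted to the reachable nonterminals, every rule has the form A → t or A → t B, and no two rules for the same A share a first terminal. The grammar encodes a DFA — one run per string.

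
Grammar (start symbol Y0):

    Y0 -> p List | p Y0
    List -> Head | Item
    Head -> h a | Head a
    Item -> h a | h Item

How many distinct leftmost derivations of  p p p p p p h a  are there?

Parse trees for p p p p p p h a:
  [Y0 p [Y0 p [Y0 p [Y0 p [Y0 p [Y0 p [List [Head h a]]]]]]]]
  [Y0 p [Y0 p [Y0 p [Y0 p [Y0 p [Y0 p [List [Item h a]]]]]]]]

2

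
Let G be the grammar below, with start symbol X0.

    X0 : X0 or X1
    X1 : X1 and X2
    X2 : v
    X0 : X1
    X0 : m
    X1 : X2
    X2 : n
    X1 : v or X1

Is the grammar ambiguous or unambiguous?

Ambiguous

Witness: v or n

Derivation 1: X0 ⇒ X0 or X1 ⇒ X1 or X1 ⇒ X2 or X1 ⇒ v or X1 ⇒ v or X2 ⇒ v or n
Derivation 2: X0 ⇒ X1 ⇒ v or X1 ⇒ v or X2 ⇒ v or n

Two distinct leftmost derivations for the same string.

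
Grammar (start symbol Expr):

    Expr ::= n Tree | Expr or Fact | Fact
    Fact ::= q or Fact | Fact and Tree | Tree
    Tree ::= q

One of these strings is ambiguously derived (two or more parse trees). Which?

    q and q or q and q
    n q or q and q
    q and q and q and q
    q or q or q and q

q and q or q and q: 1 tree
n q or q and q: 1 tree
q and q and q and q: 1 tree
q or q or q and q: 7 trees

q or q or q and q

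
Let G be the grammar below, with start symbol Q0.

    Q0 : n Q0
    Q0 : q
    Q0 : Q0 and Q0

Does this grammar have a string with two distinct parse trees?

Ambiguous

Witness: n q and q

Derivation 1: Q0 ⇒ n Q0 ⇒ n Q0 and Q0 ⇒ n q and Q0 ⇒ n q and q
Derivation 2: Q0 ⇒ Q0 and Q0 ⇒ n Q0 and Q0 ⇒ n q and Q0 ⇒ n q and q

Two distinct leftmost derivations for the same string.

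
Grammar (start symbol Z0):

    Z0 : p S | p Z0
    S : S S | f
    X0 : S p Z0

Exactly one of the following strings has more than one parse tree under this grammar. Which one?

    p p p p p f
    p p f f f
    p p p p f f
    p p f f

p p p p p f: 1 tree
p p f f f: 2 trees
p p p p f f: 1 tree
p p f f: 1 tree

p p f f f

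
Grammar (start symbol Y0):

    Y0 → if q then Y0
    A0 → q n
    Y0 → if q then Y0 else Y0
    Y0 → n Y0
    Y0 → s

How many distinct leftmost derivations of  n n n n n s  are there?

1

Parse trees for n n n n n s:
  [Y0 n [Y0 n [Y0 n [Y0 n [Y0 n [Y0 s]]]]]]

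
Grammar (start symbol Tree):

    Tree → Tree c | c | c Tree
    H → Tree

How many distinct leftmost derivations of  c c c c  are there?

8

Parse trees for c c c c:
  [Tree [Tree [Tree [Tree c] c] c] c]
  [Tree [Tree [Tree c [Tree c]] c] c]
  [Tree [Tree c [Tree [Tree c] c]] c]
  [Tree [Tree c [Tree c [Tree c]]] c]
  [Tree c [Tree [Tree [Tree c] c] c]]
  [Tree c [Tree [Tree c [Tree c]] c]]
  [Tree c [Tree c [Tree [Tree c] c]]]
  [Tree c [Tree c [Tree c [Tree c]]]]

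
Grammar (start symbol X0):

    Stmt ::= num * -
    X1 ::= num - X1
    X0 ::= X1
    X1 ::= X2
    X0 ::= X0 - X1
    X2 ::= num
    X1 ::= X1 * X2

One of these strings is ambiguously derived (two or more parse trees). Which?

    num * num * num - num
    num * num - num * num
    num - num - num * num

num * num * num - num: 1 tree
num * num - num * num: 1 tree
num - num - num * num: 7 trees

num - num - num * num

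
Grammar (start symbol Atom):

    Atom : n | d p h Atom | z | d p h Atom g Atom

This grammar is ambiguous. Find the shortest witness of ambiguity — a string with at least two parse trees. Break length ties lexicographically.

length 1: no string has ≥2 trees
length 4: no string has ≥2 trees
length 6: no string has ≥2 trees
length 7: no string has ≥2 trees
length 9: d p h d p h n g n has 2 parse trees

Two derivations of d p h d p h n g n:
  Atom ⇒ d p h Atom ⇒ d p h d p h Atom g Atom ⇒ d p h d p h n g Atom ⇒ d p h d p h n g n
  Atom ⇒ d p h Atom g Atom ⇒ d p h d p h Atom g Atom ⇒ d p h d p h n g Atom ⇒ d p h d p h n g n

d p h d p h n g n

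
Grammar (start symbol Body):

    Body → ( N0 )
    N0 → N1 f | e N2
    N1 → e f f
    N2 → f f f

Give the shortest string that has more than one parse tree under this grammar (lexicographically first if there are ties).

( e f f f )

length 6: ( e f f f ) has 2 parse trees

Two derivations of ( e f f f ):
  Body ⇒ ( N0 ) ⇒ ( N1 f ) ⇒ ( e f f f )
  Body ⇒ ( N0 ) ⇒ ( e N2 ) ⇒ ( e f f f )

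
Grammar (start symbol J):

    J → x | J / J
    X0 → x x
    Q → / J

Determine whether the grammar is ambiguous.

Witness: x / x / x

Derivation 1: J ⇒ J / J ⇒ x / J ⇒ x / J / J ⇒ x / x / J ⇒ x / x / x
Derivation 2: J ⇒ J / J ⇒ J / J / J ⇒ x / J / J ⇒ x / x / J ⇒ x / x / x

Two distinct leftmost derivations for the same string.

Ambiguous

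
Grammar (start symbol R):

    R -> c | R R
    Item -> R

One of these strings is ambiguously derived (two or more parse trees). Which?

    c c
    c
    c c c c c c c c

c c c c c c c c

c c: 1 tree
c: 1 tree
c c c c c c c c: 429 trees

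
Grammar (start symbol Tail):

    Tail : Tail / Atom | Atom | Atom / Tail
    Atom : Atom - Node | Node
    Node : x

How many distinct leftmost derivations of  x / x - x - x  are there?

2

Parse trees for x / x - x - x:
  [Tail [Tail [Atom [Node x]]] / [Atom [Atom [Atom [Node x]] - [Node x]] - [Node x]]]
  [Tail [Atom [Node x]] / [Tail [Atom [Atom [Atom [Node x]] - [Node x]] - [Node x]]]]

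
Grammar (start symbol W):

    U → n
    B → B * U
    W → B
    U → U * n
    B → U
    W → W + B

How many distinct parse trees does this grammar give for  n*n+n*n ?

4

Parse trees for n*n+n*n:
  [W [W [B [B [U n]] * [U n]]] + [B [B [U n]] * [U n]]]
  [W [W [B [B [U n]] * [U n]]] + [B [U [U n] * n]]]
  [W [W [B [U [U n] * n]]] + [B [B [U n]] * [U n]]]
  [W [W [B [U [U n] * n]]] + [B [U [U n] * n]]]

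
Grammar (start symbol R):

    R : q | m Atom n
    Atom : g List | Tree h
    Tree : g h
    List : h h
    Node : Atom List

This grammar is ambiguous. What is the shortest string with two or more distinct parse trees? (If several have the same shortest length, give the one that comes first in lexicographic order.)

length 1: no string has ≥2 trees
length 5: m g h h n has 2 parse trees

Two derivations of m g h h n:
  R ⇒ m Atom n ⇒ m g List n ⇒ m g h h n
  R ⇒ m Atom n ⇒ m Tree h n ⇒ m g h h n

m g h h n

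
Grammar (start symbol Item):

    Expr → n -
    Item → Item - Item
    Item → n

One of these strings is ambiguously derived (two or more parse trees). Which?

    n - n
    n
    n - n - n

n - n: 1 tree
n: 1 tree
n - n - n: 2 trees

n - n - n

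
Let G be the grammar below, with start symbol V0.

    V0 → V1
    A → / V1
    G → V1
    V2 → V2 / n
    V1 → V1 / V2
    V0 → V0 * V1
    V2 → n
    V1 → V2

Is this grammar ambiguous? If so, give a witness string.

Ambiguous

Witness: n / n

Derivation 1: V0 ⇒ V1 ⇒ V1 / V2 ⇒ V2 / V2 ⇒ n / V2 ⇒ n / n
Derivation 2: V0 ⇒ V1 ⇒ V2 ⇒ V2 / n ⇒ n / n

Two distinct leftmost derivations for the same string.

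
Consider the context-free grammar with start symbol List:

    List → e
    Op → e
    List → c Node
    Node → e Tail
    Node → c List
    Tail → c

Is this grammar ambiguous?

Unambiguous

Only List, Node, Tail are reachable from List; ignoring the rest: Each reachable nonterminal has at most one production per leading terminal, and all productions are right-linear; the derivation is determined token-by-token.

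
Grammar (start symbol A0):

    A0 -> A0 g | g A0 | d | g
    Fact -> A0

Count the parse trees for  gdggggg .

6

Parse trees for gdggggg:
  [A0 [A0 [A0 [A0 [A0 [A0 g [A0 d]] g] g] g] g] g]
  [A0 [A0 [A0 [A0 [A0 g [A0 [A0 d] g]] g] g] g] g]
  [A0 [A0 [A0 [A0 g [A0 [A0 [A0 d] g] g]] g] g] g]
  [A0 [A0 [A0 g [A0 [A0 [A0 [A0 d] g] g] g]] g] g]
  [A0 [A0 g [A0 [A0 [A0 [A0 [A0 d] g] g] g] g]] g]
  [A0 g [A0 [A0 [A0 [A0 [A0 [A0 d] g] g] g] g] g]]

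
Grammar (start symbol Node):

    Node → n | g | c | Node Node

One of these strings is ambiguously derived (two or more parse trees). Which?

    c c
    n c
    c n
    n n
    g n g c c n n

c c: 1 tree
n c: 1 tree
c n: 1 tree
n n: 1 tree
g n g c c n n: 132 trees

g n g c c n n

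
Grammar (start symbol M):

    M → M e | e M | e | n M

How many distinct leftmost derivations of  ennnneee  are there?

29

Parse trees for ennnneee (showing first 6 of 29):
  [M [M [M e [M n [M n [M n [M n [M e]]]]]] e] e]
  [M [M e [M [M n [M n [M n [M n [M e]]]]] e]] e]
  [M [M e [M n [M [M n [M n [M n [M e]]]] e]]] e]
  [M [M e [M n [M n [M [M n [M n [M e]]] e]]]] e]
  [M [M e [M n [M n [M n [M [M n [M e]] e]]]]] e]
  [M [M e [M n [M n [M n [M n [M [M e] e]]]]]] e]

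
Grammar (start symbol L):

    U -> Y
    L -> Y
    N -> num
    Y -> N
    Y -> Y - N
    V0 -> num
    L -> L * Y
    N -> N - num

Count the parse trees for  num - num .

Parse trees for num - num:
  [L [Y [N [N num] - num]]]
  [L [Y [Y [N num]] - [N num]]]

2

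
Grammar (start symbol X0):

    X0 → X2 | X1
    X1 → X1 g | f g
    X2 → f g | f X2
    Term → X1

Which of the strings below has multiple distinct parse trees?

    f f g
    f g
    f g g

f f g: 1 tree
f g: 2 trees
f g g: 1 tree

f g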